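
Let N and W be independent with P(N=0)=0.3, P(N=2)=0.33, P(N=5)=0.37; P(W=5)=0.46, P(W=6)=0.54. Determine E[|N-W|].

3.03

E[|N-W|] = Σ_n Σ_w |n-w| · P(N=n)P(W=w)
 = 5·0.138 + 6·0.162 + 3·0.1518 + 4·0.1782 + 0·0.1702 + 1·0.1998
 = 0.69 + 0.972 + 0.4554 + 0.7128 + 0 + 0.1998
 = 3.03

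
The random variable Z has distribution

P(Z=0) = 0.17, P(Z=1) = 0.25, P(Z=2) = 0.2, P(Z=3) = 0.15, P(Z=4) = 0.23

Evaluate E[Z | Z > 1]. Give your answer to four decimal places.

P(Z > 1) = 0.2 + 0.15 + 0.23 = 0.58.
E[Z | Z > 1] = [2·0.2 + 3·0.15 + 4·0.23] / 0.58
 = 1.77 / 0.58
 = 177/58

3.0517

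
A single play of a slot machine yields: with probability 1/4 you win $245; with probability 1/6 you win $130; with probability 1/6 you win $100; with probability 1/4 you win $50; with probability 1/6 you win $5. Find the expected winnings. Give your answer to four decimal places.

E[payout] = 245·1/4 + 130·1/6 + 100·1/6 + 50·1/4 + 5·1/6
 = 245/4 + 65/3 + 50/3 + 25/2 + 5/6
 = 1355/12

112.9167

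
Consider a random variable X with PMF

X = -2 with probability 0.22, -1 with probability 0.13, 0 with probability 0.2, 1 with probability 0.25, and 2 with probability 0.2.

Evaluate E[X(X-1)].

1.98

E[X(X-1)] = Σ x(x-1)·P(X=x)
 = 6·0.22 + 2·0.13 + 0·0.2 + 0·0.25 + 2·0.2
 = 1.32 + 0.26 + 0 + 0 + 0.4
 = 1.98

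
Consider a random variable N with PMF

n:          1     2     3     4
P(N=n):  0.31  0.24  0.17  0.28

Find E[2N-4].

0.84

E[2N-4] = Σ (2n-4)·P(N=n)
 = (-2)·0.31 + 0·0.24 + 2·0.17 + 4·0.28
 = (-0.62) + 0 + 0.34 + 1.12
 = 0.84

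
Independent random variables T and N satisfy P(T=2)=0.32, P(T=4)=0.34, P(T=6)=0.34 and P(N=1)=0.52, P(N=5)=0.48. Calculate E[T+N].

6.96

E[T+N] = Σ_t Σ_n (t+n) · P(T=t)P(N=n)
 = 3·0.1664 + 7·0.1536 + 5·0.1768 + 9·0.1632 + 7·0.1768 + 11·0.1632
 = 0.4992 + 1.0752 + 0.884 + 1.4688 + 1.2376 + 1.7952
 = 6.96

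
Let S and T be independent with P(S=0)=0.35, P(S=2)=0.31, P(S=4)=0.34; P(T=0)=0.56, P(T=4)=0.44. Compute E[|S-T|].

E[|S-T|] = Σ_s Σ_t |s-t| · P(S=s)P(T=t)
 = 0·0.196 + 4·0.154 + 2·0.1736 + 2·0.1364 + 4·0.1904 + 0·0.1496
 = 0 + 0.616 + 0.3472 + 0.2728 + 0.7616 + 0
 = 1.9976

1.9976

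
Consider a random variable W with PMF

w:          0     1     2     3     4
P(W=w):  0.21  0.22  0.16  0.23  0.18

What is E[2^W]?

6.01

E[2^W] = Σ 2^w·P(W=w)
 = 1·0.21 + 2·0.22 + 4·0.16 + 8·0.23 + 16·0.18
 = 0.21 + 0.44 + 0.64 + 1.84 + 2.88
 = 6.01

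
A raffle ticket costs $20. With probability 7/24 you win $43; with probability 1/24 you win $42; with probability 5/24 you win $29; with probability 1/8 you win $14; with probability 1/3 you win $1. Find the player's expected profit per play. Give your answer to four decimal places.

E[payout] = 43·7/24 + 42·1/24 + 29·5/24 + 14·1/8 + 1·1/3
 = 301/24 + 7/4 + 145/24 + 7/4 + 1/3
 = 269/12
Net = 269/12 - 20 = 29/12

2.4167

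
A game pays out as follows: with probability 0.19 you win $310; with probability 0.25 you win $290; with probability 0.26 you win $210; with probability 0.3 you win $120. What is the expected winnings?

222

E[payout] = 310·0.19 + 290·0.25 + 210·0.26 + 120·0.3
 = 58.9 + 72.5 + 54.6 + 36
 = 222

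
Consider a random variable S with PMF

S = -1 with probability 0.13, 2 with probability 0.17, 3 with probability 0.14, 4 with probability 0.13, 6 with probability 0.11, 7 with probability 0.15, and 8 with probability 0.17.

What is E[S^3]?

175.58

E[S^3] = Σ s^3·P(S=s)
 = (-1)·0.13 + 8·0.17 + 27·0.14 + 64·0.13 + 216·0.11 + 343·0.15 + 512·0.17
 = (-0.13) + 1.36 + 3.78 + 8.32 + 23.76 + 51.45 + 87.04
 = 175.58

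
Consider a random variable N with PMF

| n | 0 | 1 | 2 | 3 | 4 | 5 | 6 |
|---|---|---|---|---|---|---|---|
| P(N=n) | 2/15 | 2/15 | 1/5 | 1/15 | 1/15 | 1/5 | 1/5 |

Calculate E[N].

3.2

E[N] = Σ n·P(N=n)
 = 0·2/15 + 1·2/15 + 2·1/5 + 3·1/15 + 4·1/15 + 5·1/5 + 6·1/5
 = 0 + 2/15 + 2/5 + 1/5 + 4/15 + 1 + 6/5
 = 16/5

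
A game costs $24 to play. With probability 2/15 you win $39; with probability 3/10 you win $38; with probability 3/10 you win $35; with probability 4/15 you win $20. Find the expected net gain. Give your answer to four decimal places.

8.4333

E[payout] = 39·2/15 + 38·3/10 + 35·3/10 + 20·4/15
 = 26/5 + 57/5 + 21/2 + 16/3
 = 973/30
Net = 973/30 - 24 = 253/30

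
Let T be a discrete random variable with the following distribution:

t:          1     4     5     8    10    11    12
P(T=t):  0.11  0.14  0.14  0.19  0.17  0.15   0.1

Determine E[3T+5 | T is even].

29.9

P(T is even) = 0.14 + 0.19 + 0.17 + 0.1 = 0.6.
E[3T+5 | T is even] = [17·0.14 + 29·0.19 + 35·0.17 + 41·0.1] / 0.6
 = 17.94 / 0.6
 = 299/10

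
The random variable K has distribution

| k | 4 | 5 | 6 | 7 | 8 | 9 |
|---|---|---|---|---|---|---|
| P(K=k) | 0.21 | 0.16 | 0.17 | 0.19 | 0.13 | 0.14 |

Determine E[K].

E[K] = Σ k·P(K=k)
 = 4·0.21 + 5·0.16 + 6·0.17 + 7·0.19 + 8·0.13 + 9·0.14
 = 0.84 + 0.8 + 1.02 + 1.33 + 1.04 + 1.26
 = 6.29

6.29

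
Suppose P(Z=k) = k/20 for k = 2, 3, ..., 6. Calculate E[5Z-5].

E[5Z-5] = Σ (5z-5)·P(Z=z)
 = 5·1/10 + 10·3/20 + 15·1/5 + 20·1/4 + 25·3/10
 = 1/2 + 3/2 + 3 + 5 + 15/2
 = 35/2

17.5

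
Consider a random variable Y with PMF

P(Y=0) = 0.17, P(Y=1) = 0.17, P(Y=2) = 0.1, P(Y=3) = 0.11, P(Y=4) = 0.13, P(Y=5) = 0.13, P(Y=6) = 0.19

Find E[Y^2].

E[Y^2] = Σ y^2·P(Y=y)
 = 0·0.17 + 1·0.17 + 4·0.1 + 9·0.11 + 16·0.13 + 25·0.13 + 36·0.19
 = 0 + 0.17 + 0.4 + 0.99 + 2.08 + 3.25 + 6.84
 = 13.73

13.73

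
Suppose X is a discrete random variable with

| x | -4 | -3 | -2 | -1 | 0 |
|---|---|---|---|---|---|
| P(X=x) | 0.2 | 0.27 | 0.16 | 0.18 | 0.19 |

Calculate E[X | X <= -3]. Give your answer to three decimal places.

P(X <= -3) = 0.2 + 0.27 = 0.47.
E[X | X <= -3] = [(-4)·0.2 + (-3)·0.27] / 0.47
 = -1.61 / 0.47
 = -161/47

-3.426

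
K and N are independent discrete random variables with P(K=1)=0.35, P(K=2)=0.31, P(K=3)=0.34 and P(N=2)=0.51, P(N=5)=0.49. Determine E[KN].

E[KN] = Σ_k Σ_n kn · P(K=k)P(N=n)
 = 2·0.1785 + 5·0.1715 + 4·0.1581 + 10·0.1519 + 6·0.1734 + 15·0.1666
 = 0.357 + 0.8575 + 0.6324 + 1.519 + 1.0404 + 2.499
 = 6.9053

6.9053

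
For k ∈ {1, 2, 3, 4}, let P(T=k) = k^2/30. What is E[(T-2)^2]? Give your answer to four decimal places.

E[(T-2)^2] = Σ (t-2)^2·P(T=t)
 = 1·1/30 + 0·2/15 + 1·3/10 + 4·8/15
 = 1/30 + 0 + 3/10 + 32/15
 = 37/15

2.4667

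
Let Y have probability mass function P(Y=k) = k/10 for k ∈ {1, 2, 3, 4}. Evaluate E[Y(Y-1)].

E[Y(Y-1)] = Σ y(y-1)·P(Y=y)
 = 0·1/10 + 2·1/5 + 6·3/10 + 12·2/5
 = 0 + 2/5 + 9/5 + 24/5
 = 7

7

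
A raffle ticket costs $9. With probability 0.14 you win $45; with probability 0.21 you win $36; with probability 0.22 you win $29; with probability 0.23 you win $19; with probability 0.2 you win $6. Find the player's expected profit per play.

16.81

E[payout] = 45·0.14 + 36·0.21 + 29·0.22 + 19·0.23 + 6·0.2
 = 6.3 + 7.56 + 6.38 + 4.37 + 1.2
 = 25.81
Net = 25.81 - 9 = 16.81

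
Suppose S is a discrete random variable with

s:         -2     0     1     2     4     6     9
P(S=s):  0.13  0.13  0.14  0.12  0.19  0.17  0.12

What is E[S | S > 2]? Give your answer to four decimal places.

5.9583

P(S > 2) = 0.19 + 0.17 + 0.12 = 0.48.
E[S | S > 2] = [4·0.19 + 6·0.17 + 9·0.12] / 0.48
 = 2.86 / 0.48
 = 143/24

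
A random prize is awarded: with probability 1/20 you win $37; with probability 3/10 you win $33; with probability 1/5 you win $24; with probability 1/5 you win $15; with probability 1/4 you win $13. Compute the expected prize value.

22.8

E[payout] = 37·1/20 + 33·3/10 + 24·1/5 + 15·1/5 + 13·1/4
 = 37/20 + 99/10 + 24/5 + 3 + 13/4
 = 114/5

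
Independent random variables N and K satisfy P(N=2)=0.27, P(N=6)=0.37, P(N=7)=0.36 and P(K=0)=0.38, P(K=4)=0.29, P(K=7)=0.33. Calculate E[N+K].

8.75

E[N+K] = Σ_n Σ_k (n+k) · P(N=n)P(K=k)
 = 2·0.1026 + 6·0.0783 + 9·0.0891 + 6·0.1406 + 10·0.1073 + 13·0.1221 + 7·0.1368 + 11·0.1044 + 14·0.1188
 = 0.2052 + 0.4698 + 0.8019 + 0.8436 + 1.073 + 1.5873 + 0.9576 + 1.1484 + 1.6632
 = 8.75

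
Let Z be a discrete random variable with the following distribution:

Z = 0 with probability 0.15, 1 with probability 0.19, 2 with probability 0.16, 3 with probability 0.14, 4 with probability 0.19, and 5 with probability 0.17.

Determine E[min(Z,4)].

2.37

E[min(Z,4)] = Σ min(z,4)·P(Z=z)
 = 0·0.15 + 1·0.19 + 2·0.16 + 3·0.14 + 4·0.19 + 4·0.17
 = 0 + 0.19 + 0.32 + 0.42 + 0.76 + 0.68
 = 2.37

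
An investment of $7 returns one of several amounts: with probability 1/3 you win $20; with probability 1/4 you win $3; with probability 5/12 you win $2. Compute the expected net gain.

1.25

E[payout] = 20·1/3 + 3·1/4 + 2·5/12
 = 20/3 + 3/4 + 5/6
 = 33/4
Net = 33/4 - 7 = 5/4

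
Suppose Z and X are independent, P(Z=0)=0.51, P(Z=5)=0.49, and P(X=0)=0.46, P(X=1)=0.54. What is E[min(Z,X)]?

0.2646

E[min(Z,X)] = Σ_z Σ_x min(z,x) · P(Z=z)P(X=x)
 = 0·0.2346 + 0·0.2754 + 0·0.2254 + 1·0.2646
 = 0 + 0 + 0 + 0.2646
 = 0.2646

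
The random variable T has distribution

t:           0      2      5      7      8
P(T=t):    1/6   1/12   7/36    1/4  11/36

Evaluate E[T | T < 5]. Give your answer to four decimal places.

P(T < 5) = 1/6 + 1/12 = 1/4.
E[T | T < 5] = [0·1/6 + 2·1/12] / (1/4)
 = 1/6 / (1/4)
 = 2/3

0.6667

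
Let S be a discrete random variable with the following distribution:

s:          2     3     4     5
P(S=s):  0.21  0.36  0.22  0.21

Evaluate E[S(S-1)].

9.42

E[S(S-1)] = Σ s(s-1)·P(S=s)
 = 2·0.21 + 6·0.36 + 12·0.22 + 20·0.21
 = 0.42 + 2.16 + 2.64 + 4.2
 = 9.42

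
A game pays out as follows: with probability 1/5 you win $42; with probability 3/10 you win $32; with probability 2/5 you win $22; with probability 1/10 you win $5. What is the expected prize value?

27.3

E[payout] = 42·1/5 + 32·3/10 + 22·2/5 + 5·1/10
 = 42/5 + 48/5 + 44/5 + 1/2
 = 273/10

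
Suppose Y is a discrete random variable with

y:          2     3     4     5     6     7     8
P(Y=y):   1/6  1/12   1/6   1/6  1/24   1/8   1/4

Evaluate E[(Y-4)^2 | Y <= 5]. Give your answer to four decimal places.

P(Y <= 5) = 1/6 + 1/12 + 1/6 + 1/6 = 7/12.
E[(Y-4)^2 | Y <= 5] = [4·1/6 + 1·1/12 + 0·1/6 + 1·1/6] / (7/12)
 = 11/12 / (7/12)
 = 11/7

1.5714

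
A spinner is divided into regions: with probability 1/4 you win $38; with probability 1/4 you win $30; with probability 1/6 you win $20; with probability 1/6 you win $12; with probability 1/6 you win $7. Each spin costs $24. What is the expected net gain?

E[payout] = 38·1/4 + 30·1/4 + 20·1/6 + 12·1/6 + 7·1/6
 = 19/2 + 15/2 + 10/3 + 2 + 7/6
 = 47/2
Net = 47/2 - 24 = -1/2

-0.5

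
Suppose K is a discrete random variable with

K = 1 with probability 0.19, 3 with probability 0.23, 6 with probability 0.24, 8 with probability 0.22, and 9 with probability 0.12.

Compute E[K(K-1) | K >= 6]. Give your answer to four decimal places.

P(K >= 6) = 0.24 + 0.22 + 0.12 = 0.58.
E[K(K-1) | K >= 6] = [30·0.24 + 56·0.22 + 72·0.12] / 0.58
 = 28.16 / 0.58
 = 1408/29

48.5517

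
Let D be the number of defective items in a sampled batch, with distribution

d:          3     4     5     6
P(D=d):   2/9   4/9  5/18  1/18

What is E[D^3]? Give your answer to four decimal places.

81.1667

E[D^3] = Σ d^3·P(D=d)
 = 27·2/9 + 64·4/9 + 125·5/18 + 216·1/18
 = 6 + 256/9 + 625/18 + 12
 = 487/6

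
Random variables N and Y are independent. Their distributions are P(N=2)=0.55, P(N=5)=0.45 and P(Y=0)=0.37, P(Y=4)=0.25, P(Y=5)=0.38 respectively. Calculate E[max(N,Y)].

E[max(N,Y)] = Σ_n Σ_y max(n,y) · P(N=n)P(Y=y)
 = 2·0.2035 + 4·0.1375 + 5·0.209 + 5·0.1665 + 5·0.1125 + 5·0.171
 = 0.407 + 0.55 + 1.045 + 0.8325 + 0.5625 + 0.855
 = 4.252

4.252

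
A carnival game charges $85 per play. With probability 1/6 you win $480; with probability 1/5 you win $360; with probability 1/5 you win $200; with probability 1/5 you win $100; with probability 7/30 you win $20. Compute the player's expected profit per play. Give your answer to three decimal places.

E[payout] = 480·1/6 + 360·1/5 + 200·1/5 + 100·1/5 + 20·7/30
 = 80 + 72 + 40 + 20 + 14/3
 = 650/3
Net = 650/3 - 85 = 395/3

131.667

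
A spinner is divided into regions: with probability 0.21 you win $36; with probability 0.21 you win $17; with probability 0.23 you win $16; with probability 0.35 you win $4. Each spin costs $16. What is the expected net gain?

0.21

E[payout] = 36·0.21 + 17·0.21 + 16·0.23 + 4·0.35
 = 7.56 + 3.57 + 3.68 + 1.4
 = 16.21
Net = 16.21 - 16 = 0.21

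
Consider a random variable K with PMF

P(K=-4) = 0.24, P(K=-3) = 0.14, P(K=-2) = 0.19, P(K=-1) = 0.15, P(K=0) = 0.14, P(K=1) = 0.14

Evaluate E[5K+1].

-7.85

E[5K+1] = Σ (5k+1)·P(K=k)
 = (-19)·0.24 + (-14)·0.14 + (-9)·0.19 + (-4)·0.15 + 1·0.14 + 6·0.14
 = (-4.56) + (-1.96) + (-1.71) + (-0.6) + 0.14 + 0.84
 = -7.85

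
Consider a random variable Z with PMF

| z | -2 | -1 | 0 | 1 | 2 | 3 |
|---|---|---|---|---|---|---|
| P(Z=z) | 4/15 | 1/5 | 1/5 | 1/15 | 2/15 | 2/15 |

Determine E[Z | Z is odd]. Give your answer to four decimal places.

P(Z is odd) = 1/5 + 1/15 + 2/15 = 2/5.
E[Z | Z is odd] = [(-1)·1/5 + 1·1/15 + 3·2/15] / (2/5)
 = 4/15 / (2/5)
 = 2/3

0.6667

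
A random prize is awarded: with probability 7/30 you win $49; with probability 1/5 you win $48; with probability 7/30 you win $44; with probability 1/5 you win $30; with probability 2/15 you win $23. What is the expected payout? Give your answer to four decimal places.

E[payout] = 49·7/30 + 48·1/5 + 44·7/30 + 30·1/5 + 23·2/15
 = 343/30 + 48/5 + 154/15 + 6 + 46/15
 = 1211/30

40.3667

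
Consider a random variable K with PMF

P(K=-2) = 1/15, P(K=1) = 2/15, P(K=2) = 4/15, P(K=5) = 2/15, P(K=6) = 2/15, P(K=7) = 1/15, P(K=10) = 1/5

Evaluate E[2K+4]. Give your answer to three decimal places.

E[2K+4] = Σ (2k+4)·P(K=k)
 = 0·1/15 + 6·2/15 + 8·4/15 + 14·2/15 + 16·2/15 + 18·1/15 + 24·1/5
 = 0 + 4/5 + 32/15 + 28/15 + 32/15 + 6/5 + 24/5
 = 194/15

12.933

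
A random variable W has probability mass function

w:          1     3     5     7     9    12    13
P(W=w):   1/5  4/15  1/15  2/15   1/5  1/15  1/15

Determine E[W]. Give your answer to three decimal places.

5.733

E[W] = Σ w·P(W=w)
 = 1·1/5 + 3·4/15 + 5·1/15 + 7·2/15 + 9·1/5 + 12·1/15 + 13·1/15
 = 1/5 + 4/5 + 1/3 + 14/15 + 9/5 + 4/5 + 13/15
 = 86/15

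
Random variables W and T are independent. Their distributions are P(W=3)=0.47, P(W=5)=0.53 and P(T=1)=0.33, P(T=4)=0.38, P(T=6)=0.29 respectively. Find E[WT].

14.5754

E[WT] = Σ_w Σ_t wt · P(W=w)P(T=t)
 = 3·0.1551 + 12·0.1786 + 18·0.1363 + 5·0.1749 + 20·0.2014 + 30·0.1537
 = 0.4653 + 2.1432 + 2.4534 + 0.8745 + 4.028 + 4.611
 = 14.5754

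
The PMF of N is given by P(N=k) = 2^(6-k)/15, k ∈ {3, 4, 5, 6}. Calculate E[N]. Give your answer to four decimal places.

E[N] = Σ n·P(N=n)
 = 3·8/15 + 4·4/15 + 5·2/15 + 6·1/15
 = 8/5 + 16/15 + 2/3 + 2/5
 = 56/15

3.7333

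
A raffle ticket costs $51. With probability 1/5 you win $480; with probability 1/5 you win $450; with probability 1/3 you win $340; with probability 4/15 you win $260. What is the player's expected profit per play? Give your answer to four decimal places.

E[payout] = 480·1/5 + 450·1/5 + 340·1/3 + 260·4/15
 = 96 + 90 + 340/3 + 208/3
 = 1106/3
Net = 1106/3 - 51 = 953/3

317.6667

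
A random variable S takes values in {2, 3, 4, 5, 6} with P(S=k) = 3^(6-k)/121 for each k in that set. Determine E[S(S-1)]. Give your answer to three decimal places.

4.314

E[S(S-1)] = Σ s(s-1)·P(S=s)
 = 2·81/121 + 6·27/121 + 12·9/121 + 20·3/121 + 30·1/121
 = 162/121 + 162/121 + 108/121 + 60/121 + 30/121
 = 522/121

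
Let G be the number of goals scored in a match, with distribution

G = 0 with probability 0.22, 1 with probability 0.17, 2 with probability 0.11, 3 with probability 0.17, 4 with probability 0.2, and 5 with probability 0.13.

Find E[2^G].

E[2^G] = Σ 2^g·P(G=g)
 = 1·0.22 + 2·0.17 + 4·0.11 + 8·0.17 + 16·0.2 + 32·0.13
 = 0.22 + 0.34 + 0.44 + 1.36 + 3.2 + 4.16
 = 9.72

9.72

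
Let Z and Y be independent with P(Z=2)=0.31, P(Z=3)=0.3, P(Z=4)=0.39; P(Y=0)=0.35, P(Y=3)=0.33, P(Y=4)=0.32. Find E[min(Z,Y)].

1.8733

E[min(Z,Y)] = Σ_z Σ_y min(z,y) · P(Z=z)P(Y=y)
 = 0·0.1085 + 2·0.1023 + 2·0.0992 + 0·0.105 + 3·0.099 + 3·0.096 + 0·0.1365 + 3·0.1287 + 4·0.1248
 = 0 + 0.2046 + 0.1984 + 0 + 0.297 + 0.288 + 0 + 0.3861 + 0.4992
 = 1.8733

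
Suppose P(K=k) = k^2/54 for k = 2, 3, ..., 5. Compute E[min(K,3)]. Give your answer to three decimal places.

2.926

E[min(K,3)] = Σ min(k,3)·P(K=k)
 = 2·2/27 + 3·1/6 + 3·8/27 + 3·25/54
 = 4/27 + 1/2 + 8/9 + 25/18
 = 79/27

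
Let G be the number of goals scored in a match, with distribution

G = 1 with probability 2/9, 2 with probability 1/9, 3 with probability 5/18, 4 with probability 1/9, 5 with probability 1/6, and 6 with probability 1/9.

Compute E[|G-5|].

2

E[|G-5|] = Σ |g-5|·P(G=g)
 = 4·2/9 + 3·1/9 + 2·5/18 + 1·1/9 + 0·1/6 + 1·1/9
 = 8/9 + 1/3 + 5/9 + 1/9 + 0 + 1/9
 = 2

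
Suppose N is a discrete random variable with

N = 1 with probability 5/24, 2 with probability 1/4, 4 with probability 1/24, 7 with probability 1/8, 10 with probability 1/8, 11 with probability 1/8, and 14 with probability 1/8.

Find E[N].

E[N] = Σ n·P(N=n)
 = 1·5/24 + 2·1/4 + 4·1/24 + 7·1/8 + 10·1/8 + 11·1/8 + 14·1/8
 = 5/24 + 1/2 + 1/6 + 7/8 + 5/4 + 11/8 + 7/4
 = 49/8

6.125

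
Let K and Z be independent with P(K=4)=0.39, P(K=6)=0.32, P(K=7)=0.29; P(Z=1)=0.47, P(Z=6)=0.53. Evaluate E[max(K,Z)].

E[max(K,Z)] = Σ_k Σ_z max(k,z) · P(K=k)P(Z=z)
 = 4·0.1833 + 6·0.2067 + 6·0.1504 + 6·0.1696 + 7·0.1363 + 7·0.1537
 = 0.7332 + 1.2402 + 0.9024 + 1.0176 + 0.9541 + 1.0759
 = 5.9234

5.9234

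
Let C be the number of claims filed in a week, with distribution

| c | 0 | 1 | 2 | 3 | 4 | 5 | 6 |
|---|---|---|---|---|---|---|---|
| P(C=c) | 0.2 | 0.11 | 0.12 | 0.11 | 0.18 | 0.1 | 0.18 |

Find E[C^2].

13.44

E[C^2] = Σ c^2·P(C=c)
 = 0·0.2 + 1·0.11 + 4·0.12 + 9·0.11 + 16·0.18 + 25·0.1 + 36·0.18
 = 0 + 0.11 + 0.48 + 0.99 + 2.88 + 2.5 + 6.48
 = 13.44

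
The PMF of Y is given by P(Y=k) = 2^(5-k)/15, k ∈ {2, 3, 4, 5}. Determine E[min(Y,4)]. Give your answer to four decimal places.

2.6667

E[min(Y,4)] = Σ min(y,4)·P(Y=y)
 = 2·8/15 + 3·4/15 + 4·2/15 + 4·1/15
 = 16/15 + 4/5 + 8/15 + 4/15
 = 8/3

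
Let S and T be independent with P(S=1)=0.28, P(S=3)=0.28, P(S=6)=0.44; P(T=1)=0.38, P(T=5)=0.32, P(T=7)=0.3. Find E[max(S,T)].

5.2696

E[max(S,T)] = Σ_s Σ_t max(s,t) · P(S=s)P(T=t)
 = 1·0.1064 + 5·0.0896 + 7·0.084 + 3·0.1064 + 5·0.0896 + 7·0.084 + 6·0.1672 + 6·0.1408 + 7·0.132
 = 0.1064 + 0.448 + 0.588 + 0.3192 + 0.448 + 0.588 + 1.0032 + 0.8448 + 0.924
 = 5.2696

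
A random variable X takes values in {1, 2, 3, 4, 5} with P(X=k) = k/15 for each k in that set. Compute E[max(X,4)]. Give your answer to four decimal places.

4.3333

E[max(X,4)] = Σ max(x,4)·P(X=x)
 = 4·1/15 + 4·2/15 + 4·1/5 + 4·4/15 + 5·1/3
 = 4/15 + 8/15 + 4/5 + 16/15 + 5/3
 = 13/3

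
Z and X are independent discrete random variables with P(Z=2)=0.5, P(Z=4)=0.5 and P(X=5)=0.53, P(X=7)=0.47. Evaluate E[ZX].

E[ZX] = Σ_z Σ_x zx · P(Z=z)P(X=x)
 = 10·0.265 + 14·0.235 + 20·0.265 + 28·0.235
 = 2.65 + 3.29 + 5.3 + 6.58
 = 17.82

17.82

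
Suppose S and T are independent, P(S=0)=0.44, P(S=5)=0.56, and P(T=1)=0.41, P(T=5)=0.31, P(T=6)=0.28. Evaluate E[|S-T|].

E[|S-T|] = Σ_s Σ_t |s-t| · P(S=s)P(T=t)
 = 1·0.1804 + 5·0.1364 + 6·0.1232 + 4·0.2296 + 0·0.1736 + 1·0.1568
 = 0.1804 + 0.682 + 0.7392 + 0.9184 + 0 + 0.1568
 = 2.6768

2.6768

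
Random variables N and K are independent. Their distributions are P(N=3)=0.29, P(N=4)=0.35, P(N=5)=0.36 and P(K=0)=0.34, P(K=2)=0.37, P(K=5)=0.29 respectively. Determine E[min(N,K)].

E[min(N,K)] = Σ_n Σ_k min(n,k) · P(N=n)P(K=k)
 = 0·0.0986 + 2·0.1073 + 3·0.0841 + 0·0.119 + 2·0.1295 + 4·0.1015 + 0·0.1224 + 2·0.1332 + 5·0.1044
 = 0 + 0.2146 + 0.2523 + 0 + 0.259 + 0.406 + 0 + 0.2664 + 0.522
 = 1.9203

1.9203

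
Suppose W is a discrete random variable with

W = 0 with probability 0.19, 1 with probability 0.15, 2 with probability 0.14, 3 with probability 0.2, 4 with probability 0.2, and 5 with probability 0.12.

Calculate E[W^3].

E[W^3] = Σ w^3·P(W=w)
 = 0·0.19 + 1·0.15 + 8·0.14 + 27·0.2 + 64·0.2 + 125·0.12
 = 0 + 0.15 + 1.12 + 5.4 + 12.8 + 15
 = 34.47

34.47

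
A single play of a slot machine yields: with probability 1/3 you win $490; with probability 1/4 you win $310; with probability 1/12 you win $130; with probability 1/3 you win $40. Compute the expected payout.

265

E[payout] = 490·1/3 + 310·1/4 + 130·1/12 + 40·1/3
 = 490/3 + 155/2 + 65/6 + 40/3
 = 265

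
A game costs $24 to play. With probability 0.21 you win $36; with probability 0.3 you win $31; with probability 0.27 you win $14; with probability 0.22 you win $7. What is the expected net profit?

-1.82

E[payout] = 36·0.21 + 31·0.3 + 14·0.27 + 7·0.22
 = 7.56 + 9.3 + 3.78 + 1.54
 = 22.18
Net = 22.18 - 24 = -1.82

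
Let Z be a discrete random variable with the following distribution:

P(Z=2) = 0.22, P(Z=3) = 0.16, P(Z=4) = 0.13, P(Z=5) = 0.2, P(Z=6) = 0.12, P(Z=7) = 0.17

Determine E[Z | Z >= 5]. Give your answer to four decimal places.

P(Z >= 5) = 0.2 + 0.12 + 0.17 = 0.49.
E[Z | Z >= 5] = [5·0.2 + 6·0.12 + 7·0.17] / 0.49
 = 2.91 / 0.49
 = 291/49

5.9388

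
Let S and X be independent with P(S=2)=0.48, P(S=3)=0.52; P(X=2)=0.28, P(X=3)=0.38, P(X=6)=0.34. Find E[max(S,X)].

E[max(S,X)] = Σ_s Σ_x max(s,x) · P(S=s)P(X=x)
 = 2·0.1344 + 3·0.1824 + 6·0.1632 + 3·0.1456 + 3·0.1976 + 6·0.1768
 = 0.2688 + 0.5472 + 0.9792 + 0.4368 + 0.5928 + 1.0608
 = 3.8856

3.8856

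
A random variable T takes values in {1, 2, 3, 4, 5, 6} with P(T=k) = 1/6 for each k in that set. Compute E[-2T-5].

E[-2T-5] = Σ (-2t-5)·P(T=t)
 = (-7)·1/6 + (-9)·1/6 + (-11)·1/6 + (-13)·1/6 + (-15)·1/6 + (-17)·1/6
 = (-7/6) + (-3/2) + (-11/6) + (-13/6) + (-5/2) + (-17/6)
 = -12

-12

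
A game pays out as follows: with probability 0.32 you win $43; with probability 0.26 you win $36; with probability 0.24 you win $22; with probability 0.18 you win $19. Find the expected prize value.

E[payout] = 43·0.32 + 36·0.26 + 22·0.24 + 19·0.18
 = 13.76 + 9.36 + 5.28 + 3.42
 = 31.82

31.82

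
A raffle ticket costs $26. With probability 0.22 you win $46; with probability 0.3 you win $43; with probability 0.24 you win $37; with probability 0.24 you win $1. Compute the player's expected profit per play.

6.14

E[payout] = 46·0.22 + 43·0.3 + 37·0.24 + 1·0.24
 = 10.12 + 12.9 + 8.88 + 0.24
 = 32.14
Net = 32.14 - 26 = 6.14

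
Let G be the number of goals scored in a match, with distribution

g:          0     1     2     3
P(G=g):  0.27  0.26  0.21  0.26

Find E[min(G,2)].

E[min(G,2)] = Σ min(g,2)·P(G=g)
 = 0·0.27 + 1·0.26 + 2·0.21 + 2·0.26
 = 0 + 0.26 + 0.42 + 0.52
 = 1.2

1.2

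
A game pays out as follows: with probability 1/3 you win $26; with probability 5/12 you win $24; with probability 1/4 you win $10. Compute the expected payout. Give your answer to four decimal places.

E[payout] = 26·1/3 + 24·5/12 + 10·1/4
 = 26/3 + 10 + 5/2
 = 127/6

21.1667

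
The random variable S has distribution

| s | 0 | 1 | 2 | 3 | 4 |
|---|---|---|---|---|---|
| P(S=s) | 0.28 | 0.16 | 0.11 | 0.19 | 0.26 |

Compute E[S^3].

E[S^3] = Σ s^3·P(S=s)
 = 0·0.28 + 1·0.16 + 8·0.11 + 27·0.19 + 64·0.26
 = 0 + 0.16 + 0.88 + 5.13 + 16.64
 = 22.81

22.81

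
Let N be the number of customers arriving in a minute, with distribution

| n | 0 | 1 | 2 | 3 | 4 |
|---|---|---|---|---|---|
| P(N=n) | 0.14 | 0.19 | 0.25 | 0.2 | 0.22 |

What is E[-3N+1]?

E[-3N+1] = Σ (-3n+1)·P(N=n)
 = 1·0.14 + (-2)·0.19 + (-5)·0.25 + (-8)·0.2 + (-11)·0.22
 = 0.14 + (-0.38) + (-1.25) + (-1.6) + (-2.42)
 = -5.51

-5.51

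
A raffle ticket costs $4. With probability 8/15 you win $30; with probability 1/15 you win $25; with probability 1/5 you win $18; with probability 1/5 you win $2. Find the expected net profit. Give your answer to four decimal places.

17.6667

E[payout] = 30·8/15 + 25·1/15 + 18·1/5 + 2·1/5
 = 16 + 5/3 + 18/5 + 2/5
 = 65/3
Net = 65/3 - 4 = 53/3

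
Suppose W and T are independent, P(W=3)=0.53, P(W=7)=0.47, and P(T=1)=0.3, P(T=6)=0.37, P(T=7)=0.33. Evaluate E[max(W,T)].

6.1679

E[max(W,T)] = Σ_w Σ_t max(w,t) · P(W=w)P(T=t)
 = 3·0.159 + 6·0.1961 + 7·0.1749 + 7·0.141 + 7·0.1739 + 7·0.1551
 = 0.477 + 1.1766 + 1.2243 + 0.987 + 1.2173 + 1.0857
 = 6.1679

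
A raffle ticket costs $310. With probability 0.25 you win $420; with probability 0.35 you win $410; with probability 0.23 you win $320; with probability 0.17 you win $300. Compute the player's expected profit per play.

E[payout] = 420·0.25 + 410·0.35 + 320·0.23 + 300·0.17
 = 105 + 143.5 + 73.6 + 51
 = 373.1
Net = 373.1 - 310 = 63.1

63.1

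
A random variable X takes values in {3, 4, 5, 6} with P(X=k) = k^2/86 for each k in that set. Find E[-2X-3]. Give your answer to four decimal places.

E[-2X-3] = Σ (-2x-3)·P(X=x)
 = (-9)·9/86 + (-11)·8/43 + (-13)·25/86 + (-15)·18/43
 = (-81/86) + (-88/43) + (-325/86) + (-270/43)
 = -561/43

-13.0465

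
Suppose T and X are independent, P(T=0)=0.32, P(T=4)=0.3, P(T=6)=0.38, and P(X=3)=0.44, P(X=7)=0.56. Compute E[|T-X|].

E[|T-X|] = Σ_t Σ_x |t-x| · P(T=t)P(X=x)
 = 3·0.1408 + 7·0.1792 + 1·0.132 + 3·0.168 + 3·0.1672 + 1·0.2128
 = 0.4224 + 1.2544 + 0.132 + 0.504 + 0.5016 + 0.2128
 = 3.0272

3.0272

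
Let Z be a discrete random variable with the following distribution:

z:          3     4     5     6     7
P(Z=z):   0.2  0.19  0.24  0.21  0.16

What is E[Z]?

E[Z] = Σ z·P(Z=z)
 = 3·0.2 + 4·0.19 + 5·0.24 + 6·0.21 + 7·0.16
 = 0.6 + 0.76 + 1.2 + 1.26 + 1.12
 = 4.94

4.94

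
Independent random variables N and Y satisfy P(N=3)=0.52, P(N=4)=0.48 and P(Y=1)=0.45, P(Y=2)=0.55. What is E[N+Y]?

E[N+Y] = Σ_n Σ_y (n+y) · P(N=n)P(Y=y)
 = 4·0.234 + 5·0.286 + 5·0.216 + 6·0.264
 = 0.936 + 1.43 + 1.08 + 1.584
 = 5.03

5.03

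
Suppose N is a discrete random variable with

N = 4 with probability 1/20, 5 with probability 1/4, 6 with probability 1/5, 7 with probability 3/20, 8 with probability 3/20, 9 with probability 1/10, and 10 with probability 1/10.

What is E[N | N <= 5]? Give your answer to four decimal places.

P(N <= 5) = 1/20 + 1/4 = 3/10.
E[N | N <= 5] = [4·1/20 + 5·1/4] / (3/10)
 = 29/20 / (3/10)
 = 29/6

4.8333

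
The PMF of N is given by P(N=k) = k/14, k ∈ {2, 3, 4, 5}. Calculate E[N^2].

16

E[N^2] = Σ n^2·P(N=n)
 = 4·1/7 + 9·3/14 + 16·2/7 + 25·5/14
 = 4/7 + 27/14 + 32/7 + 125/14
 = 16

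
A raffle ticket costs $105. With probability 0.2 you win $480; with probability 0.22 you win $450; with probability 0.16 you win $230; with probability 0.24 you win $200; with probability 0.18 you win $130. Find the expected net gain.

E[payout] = 480·0.2 + 450·0.22 + 230·0.16 + 200·0.24 + 130·0.18
 = 96 + 99 + 36.8 + 48 + 23.4
 = 303.2
Net = 303.2 - 105 = 198.2

198.2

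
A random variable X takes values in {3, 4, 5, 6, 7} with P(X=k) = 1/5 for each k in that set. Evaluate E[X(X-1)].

E[X(X-1)] = Σ x(x-1)·P(X=x)
 = 6·1/5 + 12·1/5 + 20·1/5 + 30·1/5 + 42·1/5
 = 6/5 + 12/5 + 4 + 6 + 42/5
 = 22

22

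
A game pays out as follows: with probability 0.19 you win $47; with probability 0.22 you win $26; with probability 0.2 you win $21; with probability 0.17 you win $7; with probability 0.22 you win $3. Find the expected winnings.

20.7

E[payout] = 47·0.19 + 26·0.22 + 21·0.2 + 7·0.17 + 3·0.22
 = 8.93 + 5.72 + 4.2 + 1.19 + 0.66
 = 20.7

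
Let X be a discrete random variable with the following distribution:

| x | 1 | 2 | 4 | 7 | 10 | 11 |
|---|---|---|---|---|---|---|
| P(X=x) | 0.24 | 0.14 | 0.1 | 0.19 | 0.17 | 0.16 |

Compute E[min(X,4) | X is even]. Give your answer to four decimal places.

3.3171

P(X is even) = 0.14 + 0.1 + 0.17 = 0.41.
E[min(X,4) | X is even] = [2·0.14 + 4·0.1 + 4·0.17] / 0.41
 = 1.36 / 0.41
 = 136/41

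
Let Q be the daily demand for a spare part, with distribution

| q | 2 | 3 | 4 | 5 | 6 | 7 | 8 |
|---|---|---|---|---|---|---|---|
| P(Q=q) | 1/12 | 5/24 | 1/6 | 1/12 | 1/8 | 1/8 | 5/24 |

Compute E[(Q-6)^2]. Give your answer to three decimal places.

4.917

E[(Q-6)^2] = Σ (q-6)^2·P(Q=q)
 = 16·1/12 + 9·5/24 + 4·1/6 + 1·1/12 + 0·1/8 + 1·1/8 + 4·5/24
 = 4/3 + 15/8 + 2/3 + 1/12 + 0 + 1/8 + 5/6
 = 59/12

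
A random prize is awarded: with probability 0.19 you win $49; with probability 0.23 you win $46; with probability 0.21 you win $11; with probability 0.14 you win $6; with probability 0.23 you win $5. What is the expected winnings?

E[payout] = 49·0.19 + 46·0.23 + 11·0.21 + 6·0.14 + 5·0.23
 = 9.31 + 10.58 + 2.31 + 0.84 + 1.15
 = 24.19

24.19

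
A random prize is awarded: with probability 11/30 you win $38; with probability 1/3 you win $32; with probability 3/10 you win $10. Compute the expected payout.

E[payout] = 38·11/30 + 32·1/3 + 10·3/10
 = 209/15 + 32/3 + 3
 = 138/5

27.6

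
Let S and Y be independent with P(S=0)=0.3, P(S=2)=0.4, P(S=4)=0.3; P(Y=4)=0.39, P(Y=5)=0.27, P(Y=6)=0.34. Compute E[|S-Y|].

2.95

E[|S-Y|] = Σ_s Σ_y |s-y| · P(S=s)P(Y=y)
 = 4·0.117 + 5·0.081 + 6·0.102 + 2·0.156 + 3·0.108 + 4·0.136 + 0·0.117 + 1·0.081 + 2·0.102
 = 0.468 + 0.405 + 0.612 + 0.312 + 0.324 + 0.544 + 0 + 0.081 + 0.204
 = 2.95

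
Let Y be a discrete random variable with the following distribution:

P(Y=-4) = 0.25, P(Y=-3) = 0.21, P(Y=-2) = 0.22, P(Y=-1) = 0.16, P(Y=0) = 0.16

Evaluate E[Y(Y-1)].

9.16

E[Y(Y-1)] = Σ y(y-1)·P(Y=y)
 = 20·0.25 + 12·0.21 + 6·0.22 + 2·0.16 + 0·0.16
 = 5 + 2.52 + 1.32 + 0.32 + 0
 = 9.16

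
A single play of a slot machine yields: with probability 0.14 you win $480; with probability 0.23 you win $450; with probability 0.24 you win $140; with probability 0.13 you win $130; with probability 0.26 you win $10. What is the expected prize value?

223.8

E[payout] = 480·0.14 + 450·0.23 + 140·0.24 + 130·0.13 + 10·0.26
 = 67.2 + 103.5 + 33.6 + 16.9 + 2.6
 = 223.8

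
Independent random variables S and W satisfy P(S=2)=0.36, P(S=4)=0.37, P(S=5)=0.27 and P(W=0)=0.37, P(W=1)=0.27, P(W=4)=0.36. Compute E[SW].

E[SW] = Σ_s Σ_w sw · P(S=s)P(W=w)
 = 0·0.1332 + 2·0.0972 + 8·0.1296 + 0·0.1369 + 4·0.0999 + 16·0.1332 + 0·0.0999 + 5·0.0729 + 20·0.0972
 = 0 + 0.1944 + 1.0368 + 0 + 0.3996 + 2.1312 + 0 + 0.3645 + 1.944
 = 6.0705

6.0705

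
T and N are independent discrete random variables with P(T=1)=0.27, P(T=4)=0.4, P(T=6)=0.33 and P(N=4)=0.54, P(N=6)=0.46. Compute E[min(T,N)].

E[min(T,N)] = Σ_t Σ_n min(t,n) · P(T=t)P(N=n)
 = 1·0.1458 + 1·0.1242 + 4·0.216 + 4·0.184 + 4·0.1782 + 6·0.1518
 = 0.1458 + 0.1242 + 0.864 + 0.736 + 0.7128 + 0.9108
 = 3.4936

3.4936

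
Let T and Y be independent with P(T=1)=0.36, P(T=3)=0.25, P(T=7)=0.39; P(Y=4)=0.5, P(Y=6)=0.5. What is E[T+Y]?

E[T+Y] = Σ_t Σ_y (t+y) · P(T=t)P(Y=y)
 = 5·0.18 + 7·0.18 + 7·0.125 + 9·0.125 + 11·0.195 + 13·0.195
 = 0.9 + 1.26 + 0.875 + 1.125 + 2.145 + 2.535
 = 8.84

8.84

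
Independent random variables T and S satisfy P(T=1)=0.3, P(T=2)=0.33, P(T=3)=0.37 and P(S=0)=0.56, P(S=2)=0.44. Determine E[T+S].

2.95

E[T+S] = Σ_t Σ_s (t+s) · P(T=t)P(S=s)
 = 1·0.168 + 3·0.132 + 2·0.1848 + 4·0.1452 + 3·0.2072 + 5·0.1628
 = 0.168 + 0.396 + 0.3696 + 0.5808 + 0.6216 + 0.814
 = 2.95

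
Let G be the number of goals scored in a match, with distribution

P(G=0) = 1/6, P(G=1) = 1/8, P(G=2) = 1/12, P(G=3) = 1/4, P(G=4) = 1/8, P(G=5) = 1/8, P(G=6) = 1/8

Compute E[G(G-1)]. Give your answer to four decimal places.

E[G(G-1)] = Σ g(g-1)·P(G=g)
 = 0·1/6 + 0·1/8 + 2·1/12 + 6·1/4 + 12·1/8 + 20·1/8 + 30·1/8
 = 0 + 0 + 1/6 + 3/2 + 3/2 + 5/2 + 15/4
 = 113/12

9.4167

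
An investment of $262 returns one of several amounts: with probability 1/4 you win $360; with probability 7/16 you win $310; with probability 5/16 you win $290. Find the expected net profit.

E[payout] = 360·1/4 + 310·7/16 + 290·5/16
 = 90 + 1085/8 + 725/8
 = 1265/4
Net = 1265/4 - 262 = 217/4

54.25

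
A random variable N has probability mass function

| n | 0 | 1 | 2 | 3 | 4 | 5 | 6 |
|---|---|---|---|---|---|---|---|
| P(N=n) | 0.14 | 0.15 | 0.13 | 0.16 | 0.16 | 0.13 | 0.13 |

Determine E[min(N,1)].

0.86

E[min(N,1)] = Σ min(n,1)·P(N=n)
 = 0·0.14 + 1·0.15 + 1·0.13 + 1·0.16 + 1·0.16 + 1·0.13 + 1·0.13
 = 0 + 0.15 + 0.13 + 0.16 + 0.16 + 0.13 + 0.13
 = 0.86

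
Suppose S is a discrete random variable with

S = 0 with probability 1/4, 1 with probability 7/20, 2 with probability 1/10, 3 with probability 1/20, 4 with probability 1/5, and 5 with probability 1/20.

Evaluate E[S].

E[S] = Σ s·P(S=s)
 = 0·1/4 + 1·7/20 + 2·1/10 + 3·1/20 + 4·1/5 + 5·1/20
 = 0 + 7/20 + 1/5 + 3/20 + 4/5 + 1/4
 = 7/4

1.75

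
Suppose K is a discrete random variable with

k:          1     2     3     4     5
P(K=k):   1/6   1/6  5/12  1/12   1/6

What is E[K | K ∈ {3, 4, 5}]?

3.625

P(K ∈ {3, 4, 5}) = 5/12 + 1/12 + 1/6 = 2/3.
E[K | K ∈ {3, 4, 5}] = [3·5/12 + 4·1/12 + 5·1/6] / (2/3)
 = 29/12 / (2/3)
 = 29/8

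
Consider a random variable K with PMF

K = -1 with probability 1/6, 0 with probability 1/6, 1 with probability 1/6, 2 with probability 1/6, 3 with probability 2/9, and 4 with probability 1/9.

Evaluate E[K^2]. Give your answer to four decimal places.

4.7778

E[K^2] = Σ k^2·P(K=k)
 = 1·1/6 + 0·1/6 + 1·1/6 + 4·1/6 + 9·2/9 + 16·1/9
 = 1/6 + 0 + 1/6 + 2/3 + 2 + 16/9
 = 43/9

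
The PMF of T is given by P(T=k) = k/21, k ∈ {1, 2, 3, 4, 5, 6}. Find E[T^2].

21

E[T^2] = Σ t^2·P(T=t)
 = 1·1/21 + 4·2/21 + 9·1/7 + 16·4/21 + 25·5/21 + 36·2/7
 = 1/21 + 8/21 + 9/7 + 64/21 + 125/21 + 72/7
 = 21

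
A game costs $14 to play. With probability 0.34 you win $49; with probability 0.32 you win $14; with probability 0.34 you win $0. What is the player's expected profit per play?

E[payout] = 49·0.34 + 14·0.32 + 0·0.34
 = 16.66 + 4.48 + 0
 = 21.14
Net = 21.14 - 14 = 7.14

7.14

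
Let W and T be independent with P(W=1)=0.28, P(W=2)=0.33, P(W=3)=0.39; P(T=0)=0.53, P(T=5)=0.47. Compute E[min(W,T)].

E[min(W,T)] = Σ_w Σ_t min(w,t) · P(W=w)P(T=t)
 = 0·0.1484 + 1·0.1316 + 0·0.1749 + 2·0.1551 + 0·0.2067 + 3·0.1833
 = 0 + 0.1316 + 0 + 0.3102 + 0 + 0.5499
 = 0.9917

0.9917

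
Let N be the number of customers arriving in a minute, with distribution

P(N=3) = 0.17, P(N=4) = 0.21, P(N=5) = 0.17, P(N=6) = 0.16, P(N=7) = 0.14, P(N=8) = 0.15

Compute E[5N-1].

25.7

E[5N-1] = Σ (5n-1)·P(N=n)
 = 14·0.17 + 19·0.21 + 24·0.17 + 29·0.16 + 34·0.14 + 39·0.15
 = 2.38 + 3.99 + 4.08 + 4.64 + 4.76 + 5.85
 = 25.7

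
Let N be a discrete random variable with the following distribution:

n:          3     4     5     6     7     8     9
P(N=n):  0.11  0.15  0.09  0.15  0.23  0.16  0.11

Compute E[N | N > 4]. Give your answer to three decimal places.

P(N > 4) = 0.09 + 0.15 + 0.23 + 0.16 + 0.11 = 0.74.
E[N | N > 4] = [5·0.09 + 6·0.15 + 7·0.23 + 8·0.16 + 9·0.11] / 0.74
 = 5.23 / 0.74
 = 523/74

7.068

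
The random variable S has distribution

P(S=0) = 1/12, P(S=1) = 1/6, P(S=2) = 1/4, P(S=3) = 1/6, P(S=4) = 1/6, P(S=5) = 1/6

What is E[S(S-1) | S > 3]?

16

P(S > 3) = 1/6 + 1/6 = 1/3.
E[S(S-1) | S > 3] = [12·1/6 + 20·1/6] / (1/3)
 = 16/3 / (1/3)
 = 16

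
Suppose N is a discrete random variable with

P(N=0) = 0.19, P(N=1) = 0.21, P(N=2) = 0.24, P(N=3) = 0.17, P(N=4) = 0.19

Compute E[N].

E[N] = Σ n·P(N=n)
 = 0·0.19 + 1·0.21 + 2·0.24 + 3·0.17 + 4·0.19
 = 0 + 0.21 + 0.48 + 0.51 + 0.76
 = 1.96

1.96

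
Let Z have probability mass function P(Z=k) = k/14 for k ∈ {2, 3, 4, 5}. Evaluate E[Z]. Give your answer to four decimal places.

3.8571

E[Z] = Σ z·P(Z=z)
 = 2·1/7 + 3·3/14 + 4·2/7 + 5·5/14
 = 2/7 + 9/14 + 8/7 + 25/14
 = 27/7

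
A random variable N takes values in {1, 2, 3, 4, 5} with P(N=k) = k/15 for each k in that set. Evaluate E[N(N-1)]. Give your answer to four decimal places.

11.3333

E[N(N-1)] = Σ n(n-1)·P(N=n)
 = 0·1/15 + 2·2/15 + 6·1/5 + 12·4/15 + 20·1/3
 = 0 + 4/15 + 6/5 + 16/5 + 20/3
 = 34/3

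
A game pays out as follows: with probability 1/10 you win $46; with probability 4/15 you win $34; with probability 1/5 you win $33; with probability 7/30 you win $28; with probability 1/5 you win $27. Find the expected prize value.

E[payout] = 46·1/10 + 34·4/15 + 33·1/5 + 28·7/30 + 27·1/5
 = 23/5 + 136/15 + 33/5 + 98/15 + 27/5
 = 161/5

32.2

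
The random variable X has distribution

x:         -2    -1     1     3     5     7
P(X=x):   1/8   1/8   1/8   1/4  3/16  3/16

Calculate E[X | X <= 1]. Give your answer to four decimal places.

P(X <= 1) = 1/8 + 1/8 + 1/8 = 3/8.
E[X | X <= 1] = [(-2)·1/8 + (-1)·1/8 + 1·1/8] / (3/8)
 = -1/4 / (3/8)
 = -2/3

-0.6667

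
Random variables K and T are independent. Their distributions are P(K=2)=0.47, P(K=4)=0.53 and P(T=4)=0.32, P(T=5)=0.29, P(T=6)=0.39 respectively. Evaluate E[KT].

E[KT] = Σ_k Σ_t kt · P(K=k)P(T=t)
 = 8·0.1504 + 10·0.1363 + 12·0.1833 + 16·0.1696 + 20·0.1537 + 24·0.2067
 = 1.2032 + 1.363 + 2.1996 + 2.7136 + 3.074 + 4.9608
 = 15.5142

15.5142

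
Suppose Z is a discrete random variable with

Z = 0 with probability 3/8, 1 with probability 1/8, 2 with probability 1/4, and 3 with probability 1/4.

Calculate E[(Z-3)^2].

4.125

E[(Z-3)^2] = Σ (z-3)^2·P(Z=z)
 = 9·3/8 + 4·1/8 + 1·1/4 + 0·1/4
 = 27/8 + 1/2 + 1/4 + 0
 = 33/8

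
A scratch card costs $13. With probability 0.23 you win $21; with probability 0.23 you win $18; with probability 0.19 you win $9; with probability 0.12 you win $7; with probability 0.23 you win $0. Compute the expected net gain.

E[payout] = 21·0.23 + 18·0.23 + 9·0.19 + 7·0.12 + 0·0.23
 = 4.83 + 4.14 + 1.71 + 0.84 + 0
 = 11.52
Net = 11.52 - 13 = -1.48

-1.48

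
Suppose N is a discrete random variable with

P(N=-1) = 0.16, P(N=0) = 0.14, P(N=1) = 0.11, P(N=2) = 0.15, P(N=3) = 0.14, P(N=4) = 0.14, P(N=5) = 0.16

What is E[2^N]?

9.52

E[2^N] = Σ 2^n·P(N=n)
 = 0.5·0.16 + 1·0.14 + 2·0.11 + 4·0.15 + 8·0.14 + 16·0.14 + 32·0.16
 = 0.08 + 0.14 + 0.22 + 0.6 + 1.12 + 2.24 + 5.12
 = 9.52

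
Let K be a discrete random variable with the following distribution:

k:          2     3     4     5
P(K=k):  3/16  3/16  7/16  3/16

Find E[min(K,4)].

3.4375

E[min(K,4)] = Σ min(k,4)·P(K=k)
 = 2·3/16 + 3·3/16 + 4·7/16 + 4·3/16
 = 3/8 + 9/16 + 7/4 + 3/4
 = 55/16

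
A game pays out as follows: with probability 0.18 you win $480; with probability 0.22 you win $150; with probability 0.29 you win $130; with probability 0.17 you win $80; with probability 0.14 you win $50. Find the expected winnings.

177.7

E[payout] = 480·0.18 + 150·0.22 + 130·0.29 + 80·0.17 + 50·0.14
 = 86.4 + 33 + 37.7 + 13.6 + 7
 = 177.7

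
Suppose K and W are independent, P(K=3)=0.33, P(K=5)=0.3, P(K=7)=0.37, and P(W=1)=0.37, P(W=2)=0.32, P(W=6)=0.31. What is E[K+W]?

E[K+W] = Σ_k Σ_w (k+w) · P(K=k)P(W=w)
 = 4·0.1221 + 5·0.1056 + 9·0.1023 + 6·0.111 + 7·0.096 + 11·0.093 + 8·0.1369 + 9·0.1184 + 13·0.1147
 = 0.4884 + 0.528 + 0.9207 + 0.666 + 0.672 + 1.023 + 1.0952 + 1.0656 + 1.4911
 = 7.95

7.95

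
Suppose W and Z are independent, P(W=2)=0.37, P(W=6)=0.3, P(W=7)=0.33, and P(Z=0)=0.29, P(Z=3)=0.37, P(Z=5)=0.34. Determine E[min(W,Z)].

2.2957

E[min(W,Z)] = Σ_w Σ_z min(w,z) · P(W=w)P(Z=z)
 = 0·0.1073 + 2·0.1369 + 2·0.1258 + 0·0.087 + 3·0.111 + 5·0.102 + 0·0.0957 + 3·0.1221 + 5·0.1122
 = 0 + 0.2738 + 0.2516 + 0 + 0.333 + 0.51 + 0 + 0.3663 + 0.561
 = 2.2957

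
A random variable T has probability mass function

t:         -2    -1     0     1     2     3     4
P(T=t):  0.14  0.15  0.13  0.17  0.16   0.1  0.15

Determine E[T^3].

12.48

E[T^3] = Σ t^3·P(T=t)
 = (-8)·0.14 + (-1)·0.15 + 0·0.13 + 1·0.17 + 8·0.16 + 27·0.1 + 64·0.15
 = (-1.12) + (-0.15) + 0 + 0.17 + 1.28 + 2.7 + 9.6
 = 12.48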